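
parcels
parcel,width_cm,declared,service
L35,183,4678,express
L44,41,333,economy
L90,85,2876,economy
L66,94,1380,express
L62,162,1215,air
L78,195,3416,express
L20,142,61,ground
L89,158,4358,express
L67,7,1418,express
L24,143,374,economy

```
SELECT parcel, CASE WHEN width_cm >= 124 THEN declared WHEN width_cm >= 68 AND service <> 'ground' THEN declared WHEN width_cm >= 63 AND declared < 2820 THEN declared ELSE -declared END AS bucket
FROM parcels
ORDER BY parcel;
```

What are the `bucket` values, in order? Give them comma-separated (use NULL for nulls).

61, 374, 4678, -333, 1215, 1380, -1418, 3416, 4358, 2876

parcel=L20: width_cm >= 124 → 61
parcel=L24: width_cm >= 124 → 374
parcel=L35: width_cm >= 124 → 4678
parcel=L44: ELSE → -333
parcel=L62: width_cm >= 124 → 1215
parcel=L66: width_cm >= 68 AND service <> 'ground' → 1380
parcel=L67: ELSE → -1418
parcel=L78: width_cm >= 124 → 3416
parcel=L89: width_cm >= 124 → 4358
parcel=L90: width_cm >= 68 AND service <> 'ground' → 2876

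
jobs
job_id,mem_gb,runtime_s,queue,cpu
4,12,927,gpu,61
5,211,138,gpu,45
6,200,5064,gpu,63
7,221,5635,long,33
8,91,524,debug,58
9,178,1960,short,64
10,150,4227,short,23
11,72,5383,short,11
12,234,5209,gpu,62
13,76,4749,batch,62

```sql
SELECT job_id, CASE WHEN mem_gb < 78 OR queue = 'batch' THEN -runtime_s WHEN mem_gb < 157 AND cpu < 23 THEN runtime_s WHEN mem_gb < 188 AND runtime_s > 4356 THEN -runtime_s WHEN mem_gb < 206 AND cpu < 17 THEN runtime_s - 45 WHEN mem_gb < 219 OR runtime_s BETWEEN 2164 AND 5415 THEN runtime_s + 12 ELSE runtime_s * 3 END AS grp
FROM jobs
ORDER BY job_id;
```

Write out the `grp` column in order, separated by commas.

-927, 150, 5076, 16905, 536, 1972, 4239, -5383, 5221, -4749

job_id=4: mem_gb < 78 OR queue = 'batch' → -927
job_id=5: mem_gb < 219 OR runtime_s BETWEEN 2164 AND 5415 → 150
job_id=6: mem_gb < 219 OR runtime_s BETWEEN 2164 AND 5415 → 5076
job_id=7: ELSE → 16905
job_id=8: mem_gb < 219 OR runtime_s BETWEEN 2164 AND 5415 → 536
job_id=9: mem_gb < 219 OR runtime_s BETWEEN 2164 AND 5415 → 1972
job_id=10: mem_gb < 219 OR runtime_s BETWEEN 2164 AND 5415 → 4239
job_id=11: mem_gb < 78 OR queue = 'batch' → -5383
job_id=12: mem_gb < 219 OR runtime_s BETWEEN 2164 AND 5415 → 5221
job_id=13: mem_gb < 78 OR queue = 'batch' → -4749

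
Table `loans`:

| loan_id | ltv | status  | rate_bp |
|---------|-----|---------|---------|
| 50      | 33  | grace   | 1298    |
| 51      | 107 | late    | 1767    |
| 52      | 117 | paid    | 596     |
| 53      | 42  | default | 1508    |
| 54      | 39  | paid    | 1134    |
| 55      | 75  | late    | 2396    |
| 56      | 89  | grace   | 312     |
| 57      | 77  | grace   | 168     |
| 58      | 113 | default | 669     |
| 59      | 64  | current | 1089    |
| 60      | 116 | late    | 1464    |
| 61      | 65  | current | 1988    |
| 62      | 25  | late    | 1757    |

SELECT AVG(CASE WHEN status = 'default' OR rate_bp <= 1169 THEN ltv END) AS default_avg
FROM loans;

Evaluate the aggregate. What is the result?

77.2857142857

loan_id=50: ✗
loan_id=51: ✗
loan_id=52: ✓ → 117
loan_id=53: ✓ → 42
loan_id=54: ✓ → 39
loan_id=55: ✗
loan_id=56: ✓ → 89
loan_id=57: ✓ → 77
loan_id=58: ✓ → 113
loan_id=59: ✓ → 64
loan_id=60: ✗
loan_id=61: ✗
loan_id=62: ✗
default_avg = (117 + 42 + 39 + 89 + 77 + 113 + 64) / 7 = 77.2857142857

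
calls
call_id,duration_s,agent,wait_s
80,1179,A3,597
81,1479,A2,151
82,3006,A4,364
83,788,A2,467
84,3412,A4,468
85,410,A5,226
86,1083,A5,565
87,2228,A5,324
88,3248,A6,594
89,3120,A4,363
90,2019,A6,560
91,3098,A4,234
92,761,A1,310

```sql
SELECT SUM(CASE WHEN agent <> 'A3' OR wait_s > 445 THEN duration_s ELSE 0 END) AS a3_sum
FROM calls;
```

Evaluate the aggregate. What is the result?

25831

call_id=80: ✓ → 1179
call_id=81: ✓ → 1479
call_id=82: ✓ → 3006
call_id=83: ✓ → 788
call_id=84: ✓ → 3412
call_id=85: ✓ → 410
call_id=86: ✓ → 1083
call_id=87: ✓ → 2228
call_id=88: ✓ → 3248
call_id=89: ✓ → 3120
call_id=90: ✓ → 2019
call_id=91: ✓ → 3098
call_id=92: ✓ → 761
a3_sum = 1179 + 1479 + 3006 + 788 + 3412 + 410 + 1083 + 2228 + 3248 + 3120 + 2019 + 3098 + 761 = 25831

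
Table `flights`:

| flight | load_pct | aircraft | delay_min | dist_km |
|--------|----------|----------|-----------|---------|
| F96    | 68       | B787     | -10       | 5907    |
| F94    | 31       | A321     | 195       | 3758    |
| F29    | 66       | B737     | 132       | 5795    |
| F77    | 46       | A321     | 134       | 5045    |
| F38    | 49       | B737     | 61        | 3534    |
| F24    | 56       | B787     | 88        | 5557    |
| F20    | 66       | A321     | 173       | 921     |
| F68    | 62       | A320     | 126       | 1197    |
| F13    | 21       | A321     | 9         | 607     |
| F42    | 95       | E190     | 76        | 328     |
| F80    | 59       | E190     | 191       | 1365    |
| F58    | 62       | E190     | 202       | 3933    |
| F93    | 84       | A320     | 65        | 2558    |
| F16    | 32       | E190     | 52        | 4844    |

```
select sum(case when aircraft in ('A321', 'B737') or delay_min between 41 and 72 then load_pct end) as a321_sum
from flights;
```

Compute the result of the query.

flight=F96: ✗
flight=F94: ✓ → 31
flight=F29: ✓ → 66
flight=F77: ✓ → 46
flight=F38: ✓ → 49
flight=F24: ✗
flight=F20: ✓ → 66
flight=F68: ✗
flight=F13: ✓ → 21
flight=F42: ✗
flight=F80: ✗
flight=F58: ✗
flight=F93: ✓ → 84
flight=F16: ✓ → 32
a321_sum = 31 + 66 + 46 + 49 + 66 + 21 + 84 + 32 = 395

395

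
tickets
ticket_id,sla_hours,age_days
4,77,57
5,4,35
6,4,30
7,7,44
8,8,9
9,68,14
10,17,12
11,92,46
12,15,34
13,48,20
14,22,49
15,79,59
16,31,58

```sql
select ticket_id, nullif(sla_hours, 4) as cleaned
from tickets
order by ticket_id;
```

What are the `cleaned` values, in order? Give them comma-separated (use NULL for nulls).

77, NULL, NULL, 7, 8, 68, 17, 92, 15, 48, 22, 79, 31

ticket_id=4: sla_hours=77 vs 4: differ → 77
ticket_id=5: sla_hours=4 vs 4: equal → NULL
ticket_id=6: sla_hours=4 vs 4: equal → NULL
ticket_id=7: sla_hours=7 vs 4: differ → 7
ticket_id=8: sla_hours=8 vs 4: differ → 8
ticket_id=9: sla_hours=68 vs 4: differ → 68
ticket_id=10: sla_hours=17 vs 4: differ → 17
ticket_id=11: sla_hours=92 vs 4: differ → 92
ticket_id=12: sla_hours=15 vs 4: differ → 15
ticket_id=13: sla_hours=48 vs 4: differ → 48
ticket_id=14: sla_hours=22 vs 4: differ → 22
ticket_id=15: sla_hours=79 vs 4: differ → 79
ticket_id=16: sla_hours=31 vs 4: differ → 31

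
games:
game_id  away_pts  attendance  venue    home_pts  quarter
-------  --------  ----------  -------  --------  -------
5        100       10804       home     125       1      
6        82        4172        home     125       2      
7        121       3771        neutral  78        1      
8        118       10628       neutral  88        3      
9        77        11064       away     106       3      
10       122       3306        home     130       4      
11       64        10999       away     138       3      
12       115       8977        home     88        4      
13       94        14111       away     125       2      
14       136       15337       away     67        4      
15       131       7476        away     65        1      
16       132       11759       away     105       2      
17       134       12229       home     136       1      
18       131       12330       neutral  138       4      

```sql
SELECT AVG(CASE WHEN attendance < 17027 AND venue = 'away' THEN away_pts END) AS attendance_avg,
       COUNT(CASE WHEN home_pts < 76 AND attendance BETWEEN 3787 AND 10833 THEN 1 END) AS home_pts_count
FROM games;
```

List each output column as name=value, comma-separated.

[attendance_avg: attendance < 17027 AND venue = 'away']
game_id=5: ✗
game_id=6: ✗
game_id=7: ✗
game_id=8: ✗
game_id=9: ✓ → 77
game_id=10: ✗
game_id=11: ✓ → 64
game_id=12: ✗
game_id=13: ✓ → 94
game_id=14: ✓ → 136
game_id=15: ✓ → 131
game_id=16: ✓ → 132
game_id=17: ✗
game_id=18: ✗
attendance_avg = (77 + 64 + 94 + 136 + 131 + 132) / 6 = 105.6666666667
—
[home_pts_count: home_pts < 76 AND attendance BETWEEN 3787 AND 10833]
game_id=5: ✗
game_id=6: ✗
game_id=7: ✗
game_id=8: ✗
game_id=9: ✗
game_id=10: ✗
game_id=11: ✗
game_id=12: ✗
game_id=13: ✗
game_id=14: ✗
game_id=15: ✓ → 1
game_id=16: ✗
game_id=17: ✗
game_id=18: ✗
home_pts_count = COUNT(1) = 1

attendance_avg=105.6666666667, home_pts_count=1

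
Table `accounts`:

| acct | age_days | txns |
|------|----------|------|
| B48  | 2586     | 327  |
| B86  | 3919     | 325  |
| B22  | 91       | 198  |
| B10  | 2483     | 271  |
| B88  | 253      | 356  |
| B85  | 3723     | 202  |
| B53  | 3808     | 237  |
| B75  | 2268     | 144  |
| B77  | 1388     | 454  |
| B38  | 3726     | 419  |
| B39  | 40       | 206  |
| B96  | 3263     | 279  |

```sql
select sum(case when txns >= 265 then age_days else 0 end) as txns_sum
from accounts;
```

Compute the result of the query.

acct=B48: ✓ → 2586
acct=B86: ✓ → 3919
acct=B22: ✗
acct=B10: ✓ → 2483
acct=B88: ✓ → 253
acct=B85: ✗
acct=B53: ✗
acct=B75: ✗
acct=B77: ✓ → 1388
acct=B38: ✓ → 3726
acct=B39: ✗
acct=B96: ✓ → 3263
txns_sum = 2586 + 3919 + 2483 + 253 + 1388 + 3726 + 3263 = 17618

17618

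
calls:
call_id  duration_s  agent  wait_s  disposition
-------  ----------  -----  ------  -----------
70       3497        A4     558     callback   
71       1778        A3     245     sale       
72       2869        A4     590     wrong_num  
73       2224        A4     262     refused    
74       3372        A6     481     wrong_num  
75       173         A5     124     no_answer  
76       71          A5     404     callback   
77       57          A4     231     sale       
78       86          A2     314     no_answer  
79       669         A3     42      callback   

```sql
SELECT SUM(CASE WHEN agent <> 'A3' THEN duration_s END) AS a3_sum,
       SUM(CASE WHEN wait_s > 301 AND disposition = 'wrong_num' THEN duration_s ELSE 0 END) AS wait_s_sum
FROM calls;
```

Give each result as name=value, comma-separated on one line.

[a3_sum: agent <> 'A3']
call_id=70: ✓ → 3497
call_id=71: ✗
call_id=72: ✓ → 2869
call_id=73: ✓ → 2224
call_id=74: ✓ → 3372
call_id=75: ✓ → 173
call_id=76: ✓ → 71
call_id=77: ✓ → 57
call_id=78: ✓ → 86
call_id=79: ✗
a3_sum = 3497 + 2869 + 2224 + 3372 + 173 + 71 + 57 + 86 = 12349
—
[wait_s_sum: wait_s > 301 AND disposition = 'wrong_num']
call_id=70: ✗
call_id=71: ✗
call_id=72: ✓ → 2869
call_id=73: ✗
call_id=74: ✓ → 3372
call_id=75: ✗
call_id=76: ✗
call_id=77: ✗
call_id=78: ✗
call_id=79: ✗
wait_s_sum = 2869 + 3372 = 6241

a3_sum=12349, wait_s_sum=6241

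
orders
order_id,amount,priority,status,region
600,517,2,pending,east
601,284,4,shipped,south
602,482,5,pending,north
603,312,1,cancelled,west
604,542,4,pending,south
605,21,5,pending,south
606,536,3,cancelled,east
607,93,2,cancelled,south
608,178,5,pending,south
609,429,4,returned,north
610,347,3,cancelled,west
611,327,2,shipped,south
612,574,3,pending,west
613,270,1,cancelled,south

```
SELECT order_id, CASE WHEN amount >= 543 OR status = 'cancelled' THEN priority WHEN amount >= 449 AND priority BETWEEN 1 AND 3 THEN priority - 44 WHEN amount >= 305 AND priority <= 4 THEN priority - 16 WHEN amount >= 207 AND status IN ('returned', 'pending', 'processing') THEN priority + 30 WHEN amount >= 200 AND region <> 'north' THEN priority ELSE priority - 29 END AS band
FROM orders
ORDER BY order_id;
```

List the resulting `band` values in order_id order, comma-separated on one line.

-42, 4, 35, 1, -12, -24, 3, 2, -24, -12, 3, -14, 3, 1

order_id=600: amount >= 449 AND priority BETWEEN 1 AND 3 → -42
order_id=601: amount >= 200 AND region <> 'north' → 4
order_id=602: amount >= 207 AND status IN ('returned', 'pending', 'processing') → 35
order_id=603: amount >= 543 OR status = 'cancelled' → 1
order_id=604: amount >= 305 AND priority <= 4 → -12
order_id=605: ELSE → -24
order_id=606: amount >= 543 OR status = 'cancelled' → 3
order_id=607: amount >= 543 OR status = 'cancelled' → 2
order_id=608: ELSE → -24
order_id=609: amount >= 305 AND priority <= 4 → -12
order_id=610: amount >= 543 OR status = 'cancelled' → 3
order_id=611: amount >= 305 AND priority <= 4 → -14
order_id=612: amount >= 543 OR status = 'cancelled' → 3
order_id=613: amount >= 543 OR status = 'cancelled' → 1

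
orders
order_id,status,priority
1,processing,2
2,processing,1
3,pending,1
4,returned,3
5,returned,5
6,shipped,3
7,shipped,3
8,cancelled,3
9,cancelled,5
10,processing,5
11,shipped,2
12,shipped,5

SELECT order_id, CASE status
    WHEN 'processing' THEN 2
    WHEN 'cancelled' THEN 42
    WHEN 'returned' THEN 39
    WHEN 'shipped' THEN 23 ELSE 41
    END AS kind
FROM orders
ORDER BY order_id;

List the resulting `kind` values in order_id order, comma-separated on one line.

2, 2, 41, 39, 39, 23, 23, 42, 42, 2, 23, 23

order_id=1: status='processing' → 2
order_id=2: status='processing' → 2
order_id=3: ELSE → 41
order_id=4: status='returned' → 39
order_id=5: status='returned' → 39
order_id=6: status='shipped' → 23
order_id=7: status='shipped' → 23
order_id=8: status='cancelled' → 42
order_id=9: status='cancelled' → 42
order_id=10: status='processing' → 2
order_id=11: status='shipped' → 23
order_id=12: status='shipped' → 23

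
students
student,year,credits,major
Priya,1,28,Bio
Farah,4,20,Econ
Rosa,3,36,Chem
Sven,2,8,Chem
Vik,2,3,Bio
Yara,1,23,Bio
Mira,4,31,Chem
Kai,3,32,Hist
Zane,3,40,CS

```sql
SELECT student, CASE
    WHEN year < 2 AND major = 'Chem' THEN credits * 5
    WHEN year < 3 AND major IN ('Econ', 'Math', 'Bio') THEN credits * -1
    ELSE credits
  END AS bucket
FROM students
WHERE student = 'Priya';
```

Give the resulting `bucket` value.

student = Priya: year=1, credits=28, major=Bio.
year < 2 AND major = 'Chem' → false
year < 3 AND major IN ('Econ', 'Math', 'Bio') → true → -28

-28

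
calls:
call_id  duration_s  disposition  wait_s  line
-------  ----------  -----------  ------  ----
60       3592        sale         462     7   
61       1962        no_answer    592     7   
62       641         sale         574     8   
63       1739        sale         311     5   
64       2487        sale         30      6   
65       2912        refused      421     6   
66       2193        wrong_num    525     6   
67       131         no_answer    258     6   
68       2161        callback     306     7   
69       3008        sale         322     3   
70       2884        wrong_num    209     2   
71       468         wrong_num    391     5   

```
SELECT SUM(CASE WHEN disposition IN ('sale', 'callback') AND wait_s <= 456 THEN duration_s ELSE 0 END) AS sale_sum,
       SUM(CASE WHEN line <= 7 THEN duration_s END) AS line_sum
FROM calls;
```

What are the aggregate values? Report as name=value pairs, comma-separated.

sale_sum=9395, line_sum=23537

[sale_sum: disposition IN ('sale', 'callback') AND wait_s <= 456]
call_id=60: ✗
call_id=61: ✗
call_id=62: ✗
call_id=63: ✓ → 1739
call_id=64: ✓ → 2487
call_id=65: ✗
call_id=66: ✗
call_id=67: ✗
call_id=68: ✓ → 2161
call_id=69: ✓ → 3008
call_id=70: ✗
call_id=71: ✗
sale_sum = 1739 + 2487 + 2161 + 3008 = 9395
—
[line_sum: line <= 7]
call_id=60: ✓ → 3592
call_id=61: ✓ → 1962
call_id=62: ✗
call_id=63: ✓ → 1739
call_id=64: ✓ → 2487
call_id=65: ✓ → 2912
call_id=66: ✓ → 2193
call_id=67: ✓ → 131
call_id=68: ✓ → 2161
call_id=69: ✓ → 3008
call_id=70: ✓ → 2884
call_id=71: ✓ → 468
line_sum = 3592 + 1962 + 1739 + 2487 + 2912 + 2193 + 131 + 2161 + 3008 + 2884 + 468 = 23537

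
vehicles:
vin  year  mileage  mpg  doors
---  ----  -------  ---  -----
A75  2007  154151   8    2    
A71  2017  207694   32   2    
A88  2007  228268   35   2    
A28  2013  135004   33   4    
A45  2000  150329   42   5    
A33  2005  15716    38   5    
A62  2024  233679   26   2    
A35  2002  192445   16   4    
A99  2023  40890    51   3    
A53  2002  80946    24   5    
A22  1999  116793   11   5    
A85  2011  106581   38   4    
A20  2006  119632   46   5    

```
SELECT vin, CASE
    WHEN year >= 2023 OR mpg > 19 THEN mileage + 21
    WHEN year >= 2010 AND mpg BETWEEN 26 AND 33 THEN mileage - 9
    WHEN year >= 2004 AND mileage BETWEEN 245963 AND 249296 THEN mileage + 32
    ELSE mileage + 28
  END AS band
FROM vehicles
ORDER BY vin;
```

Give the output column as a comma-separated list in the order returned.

vin=A20: year >= 2023 OR mpg > 19 → 119653
vin=A22: ELSE → 116821
vin=A28: year >= 2023 OR mpg > 19 → 135025
vin=A33: year >= 2023 OR mpg > 19 → 15737
vin=A35: ELSE → 192473
vin=A45: year >= 2023 OR mpg > 19 → 150350
vin=A53: year >= 2023 OR mpg > 19 → 80967
vin=A62: year >= 2023 OR mpg > 19 → 233700
vin=A71: year >= 2023 OR mpg > 19 → 207715
vin=A75: ELSE → 154179
vin=A85: year >= 2023 OR mpg > 19 → 106602
vin=A88: year >= 2023 OR mpg > 19 → 228289
vin=A99: year >= 2023 OR mpg > 19 → 40911

119653, 116821, 135025, 15737, 192473, 150350, 80967, 233700, 207715, 154179, 106602, 228289, 40911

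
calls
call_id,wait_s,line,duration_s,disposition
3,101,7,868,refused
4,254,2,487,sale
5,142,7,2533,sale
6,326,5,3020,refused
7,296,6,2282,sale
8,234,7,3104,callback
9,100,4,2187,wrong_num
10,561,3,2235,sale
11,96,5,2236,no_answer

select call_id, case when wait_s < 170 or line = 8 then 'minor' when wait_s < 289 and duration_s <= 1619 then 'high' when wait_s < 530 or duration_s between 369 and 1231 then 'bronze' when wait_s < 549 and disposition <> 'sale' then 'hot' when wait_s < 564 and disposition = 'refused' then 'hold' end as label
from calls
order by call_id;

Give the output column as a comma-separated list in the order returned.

call_id=3: wait_s < 170 or line = 8 → minor
call_id=4: wait_s < 289 and duration_s <= 1619 → high
call_id=5: wait_s < 170 or line = 8 → minor
call_id=6: wait_s < 530 or duration_s between 369 and 1231 → bronze
call_id=7: wait_s < 530 or duration_s between 369 and 1231 → bronze
call_id=8: wait_s < 530 or duration_s between 369 and 1231 → bronze
call_id=9: wait_s < 170 or line = 8 → minor
call_id=10: (no match → NULL) → NULL
call_id=11: wait_s < 170 or line = 8 → minor

minor, high, minor, bronze, bronze, bronze, minor, NULL, minor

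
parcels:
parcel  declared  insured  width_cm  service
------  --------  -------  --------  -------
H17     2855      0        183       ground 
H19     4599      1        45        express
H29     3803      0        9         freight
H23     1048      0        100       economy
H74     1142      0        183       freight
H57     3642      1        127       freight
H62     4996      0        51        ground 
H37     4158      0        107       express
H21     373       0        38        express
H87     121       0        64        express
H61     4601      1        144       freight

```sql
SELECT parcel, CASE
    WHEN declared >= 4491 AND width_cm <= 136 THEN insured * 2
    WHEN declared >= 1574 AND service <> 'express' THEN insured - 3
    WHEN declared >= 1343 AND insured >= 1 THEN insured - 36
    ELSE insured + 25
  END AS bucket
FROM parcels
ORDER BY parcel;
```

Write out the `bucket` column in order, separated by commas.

-3, 2, 25, 25, -3, 25, -2, -2, 0, 25, 25

parcel=H17: declared >= 1574 AND service <> 'express' → -3
parcel=H19: declared >= 4491 AND width_cm <= 136 → 2
parcel=H21: ELSE → 25
parcel=H23: ELSE → 25
parcel=H29: declared >= 1574 AND service <> 'express' → -3
parcel=H37: ELSE → 25
parcel=H57: declared >= 1574 AND service <> 'express' → -2
parcel=H61: declared >= 1574 AND service <> 'express' → -2
parcel=H62: declared >= 4491 AND width_cm <= 136 → 0
parcel=H74: ELSE → 25
parcel=H87: ELSE → 25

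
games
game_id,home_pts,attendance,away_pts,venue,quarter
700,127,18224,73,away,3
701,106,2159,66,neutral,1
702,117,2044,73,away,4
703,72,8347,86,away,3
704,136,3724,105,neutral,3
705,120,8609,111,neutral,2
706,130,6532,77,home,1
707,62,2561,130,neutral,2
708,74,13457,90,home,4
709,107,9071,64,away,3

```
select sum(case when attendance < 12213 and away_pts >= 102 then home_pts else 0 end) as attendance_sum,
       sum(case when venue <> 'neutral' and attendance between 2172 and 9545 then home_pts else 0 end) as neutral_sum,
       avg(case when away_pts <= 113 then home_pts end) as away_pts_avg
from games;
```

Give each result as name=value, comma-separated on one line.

[attendance_sum: attendance < 12213 and away_pts >= 102]
game_id=700: ✗
game_id=701: ✗
game_id=702: ✗
game_id=703: ✗
game_id=704: ✓ → 136
game_id=705: ✓ → 120
game_id=706: ✗
game_id=707: ✓ → 62
game_id=708: ✗
game_id=709: ✗
attendance_sum = 136 + 120 + 62 = 318
—
[neutral_sum: venue <> 'neutral' and attendance between 2172 and 9545]
game_id=700: ✗
game_id=701: ✗
game_id=702: ✗
game_id=703: ✓ → 72
game_id=704: ✗
game_id=705: ✗
game_id=706: ✓ → 130
game_id=707: ✗
game_id=708: ✗
game_id=709: ✓ → 107
neutral_sum = 72 + 130 + 107 = 309
—
[away_pts_avg: away_pts <= 113]
game_id=700: ✓ → 127
game_id=701: ✓ → 106
game_id=702: ✓ → 117
game_id=703: ✓ → 72
game_id=704: ✓ → 136
game_id=705: ✓ → 120
game_id=706: ✓ → 130
game_id=707: ✗
game_id=708: ✓ → 74
game_id=709: ✓ → 107
away_pts_avg = (127 + 106 + 117 + 72 + 136 + 120 + 130 + 74 + 107) / 9 = 109.8888888889

attendance_sum=318, neutral_sum=309, away_pts_avg=109.8888888889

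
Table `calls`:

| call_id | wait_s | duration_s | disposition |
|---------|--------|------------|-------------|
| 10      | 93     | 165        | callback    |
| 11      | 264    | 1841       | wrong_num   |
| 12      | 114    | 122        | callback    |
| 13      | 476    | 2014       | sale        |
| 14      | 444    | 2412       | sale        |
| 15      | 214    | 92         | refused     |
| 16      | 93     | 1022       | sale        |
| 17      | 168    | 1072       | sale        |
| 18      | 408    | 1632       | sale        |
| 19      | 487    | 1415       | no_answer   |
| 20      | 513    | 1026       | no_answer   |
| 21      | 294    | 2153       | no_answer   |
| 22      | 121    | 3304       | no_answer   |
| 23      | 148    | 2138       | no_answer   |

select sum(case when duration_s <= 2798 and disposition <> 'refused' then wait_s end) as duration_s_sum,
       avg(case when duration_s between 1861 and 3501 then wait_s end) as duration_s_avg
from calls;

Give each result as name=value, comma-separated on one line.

duration_s_sum=3502, duration_s_avg=296.6

[duration_s_sum: duration_s <= 2798 and disposition <> 'refused']
call_id=10: ✓ → 93
call_id=11: ✓ → 264
call_id=12: ✓ → 114
call_id=13: ✓ → 476
call_id=14: ✓ → 444
call_id=15: ✗
call_id=16: ✓ → 93
call_id=17: ✓ → 168
call_id=18: ✓ → 408
call_id=19: ✓ → 487
call_id=20: ✓ → 513
call_id=21: ✓ → 294
call_id=22: ✗
call_id=23: ✓ → 148
duration_s_sum = 93 + 264 + 114 + 476 + 444 + 93 + 168 + 408 + 487 + 513 + 294 + 148 = 3502
—
[duration_s_avg: duration_s between 1861 and 3501]
call_id=10: ✗
call_id=11: ✗
call_id=12: ✗
call_id=13: ✓ → 476
call_id=14: ✓ → 444
call_id=15: ✗
call_id=16: ✗
call_id=17: ✗
call_id=18: ✗
call_id=19: ✗
call_id=20: ✗
call_id=21: ✓ → 294
call_id=22: ✓ → 121
call_id=23: ✓ → 148
duration_s_avg = (476 + 444 + 294 + 121 + 148) / 5 = 296.6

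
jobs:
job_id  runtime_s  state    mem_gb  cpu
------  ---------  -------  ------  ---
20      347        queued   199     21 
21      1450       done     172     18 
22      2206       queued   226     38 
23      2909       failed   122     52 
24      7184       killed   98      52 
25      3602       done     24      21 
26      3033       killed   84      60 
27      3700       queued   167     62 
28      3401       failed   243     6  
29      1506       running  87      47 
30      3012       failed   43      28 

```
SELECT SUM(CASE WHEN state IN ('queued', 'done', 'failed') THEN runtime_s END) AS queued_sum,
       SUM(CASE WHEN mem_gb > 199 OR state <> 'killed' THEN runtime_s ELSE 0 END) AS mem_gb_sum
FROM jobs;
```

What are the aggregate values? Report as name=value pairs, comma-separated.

queued_sum=20627, mem_gb_sum=22133

[queued_sum: state IN ('queued', 'done', 'failed')]
job_id=20: ✓ → 347
job_id=21: ✓ → 1450
job_id=22: ✓ → 2206
job_id=23: ✓ → 2909
job_id=24: ✗
job_id=25: ✓ → 3602
job_id=26: ✗
job_id=27: ✓ → 3700
job_id=28: ✓ → 3401
job_id=29: ✗
job_id=30: ✓ → 3012
queued_sum = 347 + 1450 + 2206 + 2909 + 3602 + 3700 + 3401 + 3012 = 20627
—
[mem_gb_sum: mem_gb > 199 OR state <> 'killed']
job_id=20: ✓ → 347
job_id=21: ✓ → 1450
job_id=22: ✓ → 2206
job_id=23: ✓ → 2909
job_id=24: ✗
job_id=25: ✓ → 3602
job_id=26: ✗
job_id=27: ✓ → 3700
job_id=28: ✓ → 3401
job_id=29: ✓ → 1506
job_id=30: ✓ → 3012
mem_gb_sum = 347 + 1450 + 2206 + 2909 + 3602 + 3700 + 3401 + 1506 + 3012 = 22133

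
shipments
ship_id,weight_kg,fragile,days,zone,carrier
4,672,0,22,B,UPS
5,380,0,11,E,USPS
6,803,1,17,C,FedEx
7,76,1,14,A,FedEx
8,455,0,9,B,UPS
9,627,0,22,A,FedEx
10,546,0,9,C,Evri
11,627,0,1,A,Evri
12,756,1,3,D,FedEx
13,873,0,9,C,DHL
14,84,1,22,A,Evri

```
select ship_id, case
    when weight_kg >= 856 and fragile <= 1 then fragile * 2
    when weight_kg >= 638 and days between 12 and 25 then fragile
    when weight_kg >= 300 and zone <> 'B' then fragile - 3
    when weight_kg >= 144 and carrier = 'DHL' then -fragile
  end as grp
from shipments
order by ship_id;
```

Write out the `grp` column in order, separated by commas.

0, -3, 1, NULL, NULL, -3, -3, -3, -2, 0, NULL

ship_id=4: weight_kg >= 638 and days between 12 and 25 → 0
ship_id=5: weight_kg >= 300 and zone <> 'B' → -3
ship_id=6: weight_kg >= 638 and days between 12 and 25 → 1
ship_id=7: (no match → NULL) → NULL
ship_id=8: (no match → NULL) → NULL
ship_id=9: weight_kg >= 300 and zone <> 'B' → -3
ship_id=10: weight_kg >= 300 and zone <> 'B' → -3
ship_id=11: weight_kg >= 300 and zone <> 'B' → -3
ship_id=12: weight_kg >= 300 and zone <> 'B' → -2
ship_id=13: weight_kg >= 856 and fragile <= 1 → 0
ship_id=14: (no match → NULL) → NULL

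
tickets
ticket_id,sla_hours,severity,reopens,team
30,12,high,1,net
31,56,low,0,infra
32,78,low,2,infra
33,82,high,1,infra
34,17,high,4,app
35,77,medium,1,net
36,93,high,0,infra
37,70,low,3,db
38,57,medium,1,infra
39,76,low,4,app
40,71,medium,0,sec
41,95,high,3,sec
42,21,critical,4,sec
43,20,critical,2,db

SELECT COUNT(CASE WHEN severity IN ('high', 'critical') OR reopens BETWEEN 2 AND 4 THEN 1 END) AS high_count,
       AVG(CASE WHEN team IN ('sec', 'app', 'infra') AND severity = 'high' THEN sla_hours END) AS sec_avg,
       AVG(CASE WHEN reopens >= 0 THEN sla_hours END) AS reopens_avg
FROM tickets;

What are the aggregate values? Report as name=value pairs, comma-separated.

high_count=10, sec_avg=71.75, reopens_avg=58.9285714286

[high_count: severity IN ('high', 'critical') OR reopens BETWEEN 2 AND 4]
ticket_id=30: ✓ → 1
ticket_id=31: ✗
ticket_id=32: ✓ → 1
ticket_id=33: ✓ → 1
ticket_id=34: ✓ → 1
ticket_id=35: ✗
ticket_id=36: ✓ → 1
ticket_id=37: ✓ → 1
ticket_id=38: ✗
ticket_id=39: ✓ → 1
ticket_id=40: ✗
ticket_id=41: ✓ → 1
ticket_id=42: ✓ → 1
ticket_id=43: ✓ → 1
high_count = COUNT(1, 1, 1, 1, 1, 1, 1, 1, 1, 1) = 10
—
[sec_avg: team IN ('sec', 'app', 'infra') AND severity = 'high']
ticket_id=30: ✗
ticket_id=31: ✗
ticket_id=32: ✗
ticket_id=33: ✓ → 82
ticket_id=34: ✓ → 17
ticket_id=35: ✗
ticket_id=36: ✓ → 93
ticket_id=37: ✗
ticket_id=38: ✗
ticket_id=39: ✗
ticket_id=40: ✗
ticket_id=41: ✓ → 95
ticket_id=42: ✗
ticket_id=43: ✗
sec_avg = (82 + 17 + 93 + 95) / 4 = 71.75
—
[reopens_avg: reopens >= 0]
ticket_id=30: ✓ → 12
ticket_id=31: ✓ → 56
ticket_id=32: ✓ → 78
ticket_id=33: ✓ → 82
ticket_id=34: ✓ → 17
ticket_id=35: ✓ → 77
ticket_id=36: ✓ → 93
ticket_id=37: ✓ → 70
ticket_id=38: ✓ → 57
ticket_id=39: ✓ → 76
ticket_id=40: ✓ → 71
ticket_id=41: ✓ → 95
ticket_id=42: ✓ → 21
ticket_id=43: ✓ → 20
reopens_avg = (12 + 56 + 78 + 82 + 17 + 77 + 93 + 70 + 57 + 76 + 71 + 95 + 21 + 20) / 14 = 58.9285714286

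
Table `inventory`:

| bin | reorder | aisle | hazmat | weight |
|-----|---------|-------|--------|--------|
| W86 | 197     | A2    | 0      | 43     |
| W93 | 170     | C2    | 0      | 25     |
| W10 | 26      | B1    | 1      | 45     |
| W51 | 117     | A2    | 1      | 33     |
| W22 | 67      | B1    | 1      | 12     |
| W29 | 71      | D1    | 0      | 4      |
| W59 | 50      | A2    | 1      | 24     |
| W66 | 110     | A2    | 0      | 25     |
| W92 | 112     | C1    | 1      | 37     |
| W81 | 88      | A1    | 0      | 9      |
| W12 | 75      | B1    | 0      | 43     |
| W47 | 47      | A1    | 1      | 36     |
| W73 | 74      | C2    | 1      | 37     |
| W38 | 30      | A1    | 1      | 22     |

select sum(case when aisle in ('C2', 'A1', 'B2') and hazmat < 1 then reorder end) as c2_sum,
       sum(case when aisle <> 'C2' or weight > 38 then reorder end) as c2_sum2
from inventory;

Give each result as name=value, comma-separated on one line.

c2_sum=258, c2_sum2=990

[c2_sum: aisle in ('C2', 'A1', 'B2') and hazmat < 1]
bin=W86: ✗
bin=W93: ✓ → 170
bin=W10: ✗
bin=W51: ✗
bin=W22: ✗
bin=W29: ✗
bin=W59: ✗
bin=W66: ✗
bin=W92: ✗
bin=W81: ✓ → 88
bin=W12: ✗
bin=W47: ✗
bin=W73: ✗
bin=W38: ✗
c2_sum = 170 + 88 = 258
—
[c2_sum2: aisle <> 'C2' or weight > 38]
bin=W86: ✓ → 197
bin=W93: ✗
bin=W10: ✓ → 26
bin=W51: ✓ → 117
bin=W22: ✓ → 67
bin=W29: ✓ → 71
bin=W59: ✓ → 50
bin=W66: ✓ → 110
bin=W92: ✓ → 112
bin=W81: ✓ → 88
bin=W12: ✓ → 75
bin=W47: ✓ → 47
bin=W73: ✗
bin=W38: ✓ → 30
c2_sum2 = 197 + 26 + 117 + 67 + 71 + 50 + 110 + 112 + 88 + 75 + 47 + 30 = 990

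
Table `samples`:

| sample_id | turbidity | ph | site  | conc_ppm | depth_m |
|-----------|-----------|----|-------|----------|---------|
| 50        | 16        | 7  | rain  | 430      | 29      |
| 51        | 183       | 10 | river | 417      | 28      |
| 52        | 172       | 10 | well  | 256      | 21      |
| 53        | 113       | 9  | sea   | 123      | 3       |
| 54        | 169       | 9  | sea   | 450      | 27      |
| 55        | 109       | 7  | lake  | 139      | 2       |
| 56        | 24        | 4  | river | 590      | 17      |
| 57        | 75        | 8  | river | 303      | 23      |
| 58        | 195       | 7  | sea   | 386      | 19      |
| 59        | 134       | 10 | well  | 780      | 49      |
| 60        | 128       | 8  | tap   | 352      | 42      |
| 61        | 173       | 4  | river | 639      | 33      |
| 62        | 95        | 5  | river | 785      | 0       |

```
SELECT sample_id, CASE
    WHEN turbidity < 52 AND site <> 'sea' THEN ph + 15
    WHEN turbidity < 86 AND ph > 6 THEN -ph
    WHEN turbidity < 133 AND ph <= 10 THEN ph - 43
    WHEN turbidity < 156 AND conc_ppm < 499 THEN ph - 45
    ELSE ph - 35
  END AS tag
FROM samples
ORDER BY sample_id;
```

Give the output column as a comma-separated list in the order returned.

22, -25, -25, -34, -26, -36, 19, -8, -28, -25, -35, -31, -38

sample_id=50: turbidity < 52 AND site <> 'sea' → 22
sample_id=51: ELSE → -25
sample_id=52: ELSE → -25
sample_id=53: turbidity < 133 AND ph <= 10 → -34
sample_id=54: ELSE → -26
sample_id=55: turbidity < 133 AND ph <= 10 → -36
sample_id=56: turbidity < 52 AND site <> 'sea' → 19
sample_id=57: turbidity < 86 AND ph > 6 → -8
sample_id=58: ELSE → -28
sample_id=59: ELSE → -25
sample_id=60: turbidity < 133 AND ph <= 10 → -35
sample_id=61: ELSE → -31
sample_id=62: turbidity < 133 AND ph <= 10 → -38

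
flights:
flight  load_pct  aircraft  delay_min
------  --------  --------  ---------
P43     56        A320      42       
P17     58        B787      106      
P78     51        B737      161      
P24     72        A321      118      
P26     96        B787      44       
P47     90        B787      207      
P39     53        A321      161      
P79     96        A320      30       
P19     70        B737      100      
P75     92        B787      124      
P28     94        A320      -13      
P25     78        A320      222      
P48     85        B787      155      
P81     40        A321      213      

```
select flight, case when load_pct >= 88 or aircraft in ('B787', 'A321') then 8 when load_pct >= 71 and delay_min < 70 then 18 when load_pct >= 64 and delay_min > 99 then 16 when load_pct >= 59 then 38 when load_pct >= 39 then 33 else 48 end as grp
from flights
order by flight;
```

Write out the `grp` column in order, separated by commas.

8, 16, 8, 16, 8, 8, 8, 33, 8, 8, 8, 33, 8, 8

flight=P17: load_pct >= 88 or aircraft in ('B787', 'A321') → 8
flight=P19: load_pct >= 64 and delay_min > 99 → 16
flight=P24: load_pct >= 88 or aircraft in ('B787', 'A321') → 8
flight=P25: load_pct >= 64 and delay_min > 99 → 16
flight=P26: load_pct >= 88 or aircraft in ('B787', 'A321') → 8
flight=P28: load_pct >= 88 or aircraft in ('B787', 'A321') → 8
flight=P39: load_pct >= 88 or aircraft in ('B787', 'A321') → 8
flight=P43: load_pct >= 39 → 33
flight=P47: load_pct >= 88 or aircraft in ('B787', 'A321') → 8
flight=P48: load_pct >= 88 or aircraft in ('B787', 'A321') → 8
flight=P75: load_pct >= 88 or aircraft in ('B787', 'A321') → 8
flight=P78: load_pct >= 39 → 33
flight=P79: load_pct >= 88 or aircraft in ('B787', 'A321') → 8
flight=P81: load_pct >= 88 or aircraft in ('B787', 'A321') → 8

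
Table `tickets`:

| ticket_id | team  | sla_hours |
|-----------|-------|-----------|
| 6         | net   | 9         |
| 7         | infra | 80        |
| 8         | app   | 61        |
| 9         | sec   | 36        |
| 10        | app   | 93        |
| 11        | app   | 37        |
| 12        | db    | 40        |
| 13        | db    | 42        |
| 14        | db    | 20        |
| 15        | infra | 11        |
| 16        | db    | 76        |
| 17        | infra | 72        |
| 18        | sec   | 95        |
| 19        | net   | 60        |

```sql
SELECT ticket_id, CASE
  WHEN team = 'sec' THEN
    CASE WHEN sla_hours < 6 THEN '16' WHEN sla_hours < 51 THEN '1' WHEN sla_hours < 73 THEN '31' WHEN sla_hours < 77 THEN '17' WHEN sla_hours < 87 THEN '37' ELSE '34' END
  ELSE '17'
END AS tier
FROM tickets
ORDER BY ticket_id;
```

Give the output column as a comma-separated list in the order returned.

17, 17, 17, 1, 17, 17, 17, 17, 17, 17, 17, 17, 34, 17

ticket_id=6: team='net' → outer ELSE → 17
ticket_id=7: team='infra' → outer ELSE → 17
ticket_id=8: team='app' → outer ELSE → 17
ticket_id=9: team='sec' → inner[sla_hours < 51] → 1
ticket_id=10: team='app' → outer ELSE → 17
ticket_id=11: team='app' → outer ELSE → 17
ticket_id=12: team='db' → outer ELSE → 17
ticket_id=13: team='db' → outer ELSE → 17
ticket_id=14: team='db' → outer ELSE → 17
ticket_id=15: team='infra' → outer ELSE → 17
ticket_id=16: team='db' → outer ELSE → 17
ticket_id=17: team='infra' → outer ELSE → 17
ticket_id=18: team='sec' → inner[ELSE] → 34
ticket_id=19: team='net' → outer ELSE → 17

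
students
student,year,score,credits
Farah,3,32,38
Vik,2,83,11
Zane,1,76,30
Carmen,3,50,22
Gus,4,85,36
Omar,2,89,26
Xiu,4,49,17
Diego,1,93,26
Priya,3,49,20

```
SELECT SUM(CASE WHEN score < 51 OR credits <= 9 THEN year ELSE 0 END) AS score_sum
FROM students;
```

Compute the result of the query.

student=Farah: ✓ → 3
student=Vik: ✗
student=Zane: ✗
student=Carmen: ✓ → 3
student=Gus: ✗
student=Omar: ✗
student=Xiu: ✓ → 4
student=Diego: ✗
student=Priya: ✓ → 3
score_sum = 3 + 3 + 4 + 3 = 13

13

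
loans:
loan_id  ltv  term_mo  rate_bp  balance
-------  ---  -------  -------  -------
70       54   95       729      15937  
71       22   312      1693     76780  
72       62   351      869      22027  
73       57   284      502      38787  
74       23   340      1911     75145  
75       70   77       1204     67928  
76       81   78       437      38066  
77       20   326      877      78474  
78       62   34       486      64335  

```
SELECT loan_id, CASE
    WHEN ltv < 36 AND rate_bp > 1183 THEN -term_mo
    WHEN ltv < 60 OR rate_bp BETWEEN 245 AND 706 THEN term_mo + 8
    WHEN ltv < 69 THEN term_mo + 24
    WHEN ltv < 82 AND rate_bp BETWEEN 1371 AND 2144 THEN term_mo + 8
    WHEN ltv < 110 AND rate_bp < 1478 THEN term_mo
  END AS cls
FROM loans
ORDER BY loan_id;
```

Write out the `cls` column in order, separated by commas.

103, -312, 375, 292, -340, 77, 86, 334, 42

loan_id=70: ltv < 60 OR rate_bp BETWEEN 245 AND 706 → 103
loan_id=71: ltv < 36 AND rate_bp > 1183 → -312
loan_id=72: ltv < 69 → 375
loan_id=73: ltv < 60 OR rate_bp BETWEEN 245 AND 706 → 292
loan_id=74: ltv < 36 AND rate_bp > 1183 → -340
loan_id=75: ltv < 110 AND rate_bp < 1478 → 77
loan_id=76: ltv < 60 OR rate_bp BETWEEN 245 AND 706 → 86
loan_id=77: ltv < 60 OR rate_bp BETWEEN 245 AND 706 → 334
loan_id=78: ltv < 60 OR rate_bp BETWEEN 245 AND 706 → 42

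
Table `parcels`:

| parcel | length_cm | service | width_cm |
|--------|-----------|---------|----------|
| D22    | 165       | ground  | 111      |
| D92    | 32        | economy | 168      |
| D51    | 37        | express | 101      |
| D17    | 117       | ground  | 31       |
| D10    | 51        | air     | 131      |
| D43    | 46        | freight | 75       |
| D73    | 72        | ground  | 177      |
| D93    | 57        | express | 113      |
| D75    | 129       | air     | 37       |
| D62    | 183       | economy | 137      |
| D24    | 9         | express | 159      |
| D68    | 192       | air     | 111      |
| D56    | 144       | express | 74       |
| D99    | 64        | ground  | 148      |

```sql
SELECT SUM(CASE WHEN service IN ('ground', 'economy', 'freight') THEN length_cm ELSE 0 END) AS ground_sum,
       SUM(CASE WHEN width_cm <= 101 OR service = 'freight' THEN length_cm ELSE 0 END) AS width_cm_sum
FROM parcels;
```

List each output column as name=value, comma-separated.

ground_sum=679, width_cm_sum=473

[ground_sum: service IN ('ground', 'economy', 'freight')]
parcel=D22: ✓ → 165
parcel=D92: ✓ → 32
parcel=D51: ✗
parcel=D17: ✓ → 117
parcel=D10: ✗
parcel=D43: ✓ → 46
parcel=D73: ✓ → 72
parcel=D93: ✗
parcel=D75: ✗
parcel=D62: ✓ → 183
parcel=D24: ✗
parcel=D68: ✗
parcel=D56: ✗
parcel=D99: ✓ → 64
ground_sum = 165 + 32 + 117 + 46 + 72 + 183 + 64 = 679
—
[width_cm_sum: width_cm <= 101 OR service = 'freight']
parcel=D22: ✗
parcel=D92: ✗
parcel=D51: ✓ → 37
parcel=D17: ✓ → 117
parcel=D10: ✗
parcel=D43: ✓ → 46
parcel=D73: ✗
parcel=D93: ✗
parcel=D75: ✓ → 129
parcel=D62: ✗
parcel=D24: ✗
parcel=D68: ✗
parcel=D56: ✓ → 144
parcel=D99: ✗
width_cm_sum = 37 + 117 + 46 + 129 + 144 = 473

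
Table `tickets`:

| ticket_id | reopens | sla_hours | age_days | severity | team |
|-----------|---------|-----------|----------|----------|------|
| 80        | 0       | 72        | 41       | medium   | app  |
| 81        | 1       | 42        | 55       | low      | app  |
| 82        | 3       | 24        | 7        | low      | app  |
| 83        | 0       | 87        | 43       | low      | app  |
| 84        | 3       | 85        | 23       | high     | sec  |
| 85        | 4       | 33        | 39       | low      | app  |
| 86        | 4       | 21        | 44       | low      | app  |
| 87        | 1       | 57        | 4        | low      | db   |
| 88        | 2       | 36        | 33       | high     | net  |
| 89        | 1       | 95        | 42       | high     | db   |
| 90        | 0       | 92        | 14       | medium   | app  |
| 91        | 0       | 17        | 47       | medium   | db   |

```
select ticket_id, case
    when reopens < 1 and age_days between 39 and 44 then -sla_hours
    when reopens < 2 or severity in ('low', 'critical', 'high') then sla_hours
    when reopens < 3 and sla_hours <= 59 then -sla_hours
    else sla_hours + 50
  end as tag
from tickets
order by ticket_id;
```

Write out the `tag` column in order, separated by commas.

ticket_id=80: reopens < 1 and age_days between 39 and 44 → -72
ticket_id=81: reopens < 2 or severity in ('low', 'critical', 'high') → 42
ticket_id=82: reopens < 2 or severity in ('low', 'critical', 'high') → 24
ticket_id=83: reopens < 1 and age_days between 39 and 44 → -87
ticket_id=84: reopens < 2 or severity in ('low', 'critical', 'high') → 85
ticket_id=85: reopens < 2 or severity in ('low', 'critical', 'high') → 33
ticket_id=86: reopens < 2 or severity in ('low', 'critical', 'high') → 21
ticket_id=87: reopens < 2 or severity in ('low', 'critical', 'high') → 57
ticket_id=88: reopens < 2 or severity in ('low', 'critical', 'high') → 36
ticket_id=89: reopens < 2 or severity in ('low', 'critical', 'high') → 95
ticket_id=90: reopens < 2 or severity in ('low', 'critical', 'high') → 92
ticket_id=91: reopens < 2 or severity in ('low', 'critical', 'high') → 17

-72, 42, 24, -87, 85, 33, 21, 57, 36, 95, 92, 17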